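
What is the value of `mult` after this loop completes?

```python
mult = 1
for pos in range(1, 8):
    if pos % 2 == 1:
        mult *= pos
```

Product of odd numbers 1 to 7
`mult` takes the values: 1 → 3 → 15 → 105

Answer: 105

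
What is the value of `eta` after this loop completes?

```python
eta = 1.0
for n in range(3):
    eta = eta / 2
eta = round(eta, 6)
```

Halving LR 3 times: 1 / 2^3
`eta` takes the values: 1.0 → 0.5 → 0.25 → 0.125

Answer: 0.125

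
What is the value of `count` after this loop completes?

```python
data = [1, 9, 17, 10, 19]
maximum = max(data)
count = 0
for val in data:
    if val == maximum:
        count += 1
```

Count of max value 19 in [1, 9, 17, 10, 19]
`count` takes the values: 0 → 1

Answer: 1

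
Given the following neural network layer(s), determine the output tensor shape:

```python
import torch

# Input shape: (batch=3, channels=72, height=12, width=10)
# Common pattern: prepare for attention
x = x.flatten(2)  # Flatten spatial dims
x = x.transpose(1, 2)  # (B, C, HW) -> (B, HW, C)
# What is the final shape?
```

Input: (3, 72, 12, 10) -> after flatten(2): (3, 72, 120) -> Output: (3, 120, 72)

Answer: (3, 120, 72)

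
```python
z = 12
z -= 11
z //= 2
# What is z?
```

Trace:
`z = 12` → z = 12
`z -= 11` → z = 1
`z //= 2` → z = 0
So z = 0

Answer: 0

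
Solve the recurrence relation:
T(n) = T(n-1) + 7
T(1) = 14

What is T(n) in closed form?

Unrolling: T(n) = T(1) + 7·(n-1) = 14 + 7(n-1) = 7n + 7.

Answer: T(n) = 7n + 7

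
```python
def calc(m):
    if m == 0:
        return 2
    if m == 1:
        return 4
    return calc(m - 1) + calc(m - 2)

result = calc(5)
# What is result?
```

Build up from base cases: calc(0)=2, calc(1)=4, calc(2)=6, calc(3)=10, calc(4)=16, calc(5)=26

Answer: 26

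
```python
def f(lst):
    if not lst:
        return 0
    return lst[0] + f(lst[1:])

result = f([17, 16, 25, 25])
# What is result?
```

17 + 16 + 25 + 25 + 0 = 83

Answer: 83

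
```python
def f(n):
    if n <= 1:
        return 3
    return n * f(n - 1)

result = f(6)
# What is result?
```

f(6) = 6 * 5 * 4 * 3 * 2 * 3 = 2160

Answer: 2160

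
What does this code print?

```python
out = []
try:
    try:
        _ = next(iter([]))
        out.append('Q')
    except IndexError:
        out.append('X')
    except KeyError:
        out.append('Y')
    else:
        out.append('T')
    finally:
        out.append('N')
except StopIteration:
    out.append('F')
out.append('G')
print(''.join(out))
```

Execution trace: 'N' (finally) → 'F' (outer except StopIteration) → 'G' (after the try/except). Output: NFG

Answer: NFG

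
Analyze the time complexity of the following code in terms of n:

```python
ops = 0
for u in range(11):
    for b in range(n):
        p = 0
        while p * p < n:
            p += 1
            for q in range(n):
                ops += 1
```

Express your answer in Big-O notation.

Each loop level contributes: 1 × n × √n × n. Multiplying the contributions gives O(n^2√n).

Answer: O(n^2√n)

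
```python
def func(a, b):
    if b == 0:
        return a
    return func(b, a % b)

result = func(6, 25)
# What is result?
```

func(6, 25) -> func(25, 6) -> func(6, 1) -> func(1, 0) -> 1

Answer: 1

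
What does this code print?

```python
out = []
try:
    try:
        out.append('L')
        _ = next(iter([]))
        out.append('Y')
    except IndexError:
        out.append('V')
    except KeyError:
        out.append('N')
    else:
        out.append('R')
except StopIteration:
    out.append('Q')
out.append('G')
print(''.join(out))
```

Execution trace: 'L' (inner try body) → 'Q' (outer except StopIteration) → 'G' (after the try/except). Output: LQG

Answer: LQG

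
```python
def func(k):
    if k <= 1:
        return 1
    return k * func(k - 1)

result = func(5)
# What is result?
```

func(5) = 5 * 4 * 3 * 2 * 1 = 120

Answer: 120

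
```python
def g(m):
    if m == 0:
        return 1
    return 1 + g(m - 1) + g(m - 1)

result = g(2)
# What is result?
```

g(m) = 1 + 2·g(m-1), g(0)=1. Closed form: (1+1)·2^2 - 1 = 7.

Answer: 7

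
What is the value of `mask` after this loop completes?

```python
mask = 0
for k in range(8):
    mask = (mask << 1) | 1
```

Build 8 consecutive 1-bits: 0b11111111
`mask` takes the values: 0 → 1 → 3 → 7 → 15 → 31 → 63 → 127 → 255

Answer: 255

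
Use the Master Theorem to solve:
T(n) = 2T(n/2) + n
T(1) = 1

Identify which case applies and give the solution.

a=2, b=2, f(n)=n. log_2(2) = 1. Since c=1 = 1, Case 2 applies: T(n) = Θ(n^log_b(a) · log n) = O(n log n).

Answer: O(n log n) - Case 2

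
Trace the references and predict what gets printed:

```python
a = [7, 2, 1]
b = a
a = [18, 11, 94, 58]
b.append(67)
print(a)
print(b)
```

Key concept: rebinding vs mutation: a is rebound to a new list, b still points at the original.
Step by step:
`a = [7, 2, 1]` → a = [7, 2, 1]
`b = a` → b = [7, 2, 1] (same object as a)
`a = [18, 11, 94, 58]` → a = [18, 11, 94, 58]
`b.append(67)` → b = [7, 2, 1, 67]
`print(a)` → prints [18, 11, 94, 58]
`print(b)` → prints [7, 2, 1, 67]

Answer:
[18, 11, 94, 58]
[7, 2, 1, 67]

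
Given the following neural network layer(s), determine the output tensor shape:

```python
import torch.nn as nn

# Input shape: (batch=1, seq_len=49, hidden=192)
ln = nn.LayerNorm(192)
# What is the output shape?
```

Input: (1, 49, 192) -> Output: (1, 49, 192)

Answer: (1, 49, 192)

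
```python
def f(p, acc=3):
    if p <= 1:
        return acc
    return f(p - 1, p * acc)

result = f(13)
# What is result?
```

Accumulator trace (n, acc): (13, 3) -> (12, 39) -> (11, 468) -> (10, 5148) -> (9, 51480) -> (8, 463320) -> (7, 3706560) -> (6, 25945920) -> (5, 155675520) -> (4, 778377600) -> (3, 3113510400) -> (2, 9340531200) -> (1, 18681062400) -> return 18681062400

Answer: 18681062400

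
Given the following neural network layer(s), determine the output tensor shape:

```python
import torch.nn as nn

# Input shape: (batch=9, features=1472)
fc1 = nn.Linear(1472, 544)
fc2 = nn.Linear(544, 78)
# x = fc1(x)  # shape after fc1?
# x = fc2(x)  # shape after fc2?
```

Input: (9, 1472) -> after fc1: (9, 544) -> Output: (9, 78)

Answer: (9, 78)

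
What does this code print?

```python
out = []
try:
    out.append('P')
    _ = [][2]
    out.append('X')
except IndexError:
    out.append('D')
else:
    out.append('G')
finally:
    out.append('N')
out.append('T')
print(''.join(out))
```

Execution trace: 'P' (try body) → 'D' (except IndexError) → 'N' (finally) → 'T' (after the try/except). Output: PDNT

Answer: PDNT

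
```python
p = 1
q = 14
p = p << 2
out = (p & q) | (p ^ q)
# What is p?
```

Trace:
`p = 1` → p = 1
`q = 14` → q = 14
`p = p << 2` → p = 4
`out = (p & q) | (p ^ q)` → out = 14
So p = 4

Answer: 4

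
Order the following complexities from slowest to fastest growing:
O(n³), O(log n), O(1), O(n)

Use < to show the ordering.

Ordered by growth rate: O(1) < O(log n) < O(n) < O(n³)

Answer: O(1) < O(log n) < O(n) < O(n³)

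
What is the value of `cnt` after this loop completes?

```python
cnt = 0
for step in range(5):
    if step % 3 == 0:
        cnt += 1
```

Count numbers divisible by 3 in range(5)
`cnt` takes the values: 0 → 1 → 2

Answer: 2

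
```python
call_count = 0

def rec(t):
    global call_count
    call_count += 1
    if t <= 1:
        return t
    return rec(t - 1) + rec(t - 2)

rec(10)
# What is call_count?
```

Calls(t) = 1 + Calls(t-1) + Calls(t-2); Calls(0)=Calls(1)=1. For t=10 this gives 177.

Answer: 177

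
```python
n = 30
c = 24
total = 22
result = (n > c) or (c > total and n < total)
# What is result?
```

Trace:
`n = 30` → n = 30
`c = 24` → c = 24
`total = 22` → total = 22
`result = (n > c) or (c > total and n < total)` → result = True
So result = True

Answer: True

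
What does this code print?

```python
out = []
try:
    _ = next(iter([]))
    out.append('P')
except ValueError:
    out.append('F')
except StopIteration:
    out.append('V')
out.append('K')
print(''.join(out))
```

Execution trace: 'V' (except StopIteration) → 'K' (after the try/except). Output: VK

Answer: VK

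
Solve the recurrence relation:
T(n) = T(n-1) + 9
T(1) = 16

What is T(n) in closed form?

Unrolling: T(n) = T(1) + 9·(n-1) = 16 + 9(n-1) = 9n + 7.

Answer: T(n) = 9n + 7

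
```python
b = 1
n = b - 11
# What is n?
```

Trace:
`b = 1` → b = 1
`n = b - 11` → n = -10
So n = -10

Answer: -10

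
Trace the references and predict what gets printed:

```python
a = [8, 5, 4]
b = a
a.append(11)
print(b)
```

Key concept: basic list aliasing.
Step by step:
`a = [8, 5, 4]` → a = [8, 5, 4]
`b = a` → b = [8, 5, 4] (same object as a)
`a.append(11)` → a = [8, 5, 4, 11] (same object as b); b = [8, 5, 4, 11] (same object as a)
`print(b)` → prints [8, 5, 4, 11]

Answer: [8, 5, 4, 11]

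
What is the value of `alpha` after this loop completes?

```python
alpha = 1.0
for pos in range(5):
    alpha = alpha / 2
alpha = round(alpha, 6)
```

Halving LR 5 times: 1 / 2^5
`alpha` takes the values: 1.0 → 0.5 → 0.25 → 0.125 → 0.0625 → 0.03125

Answer: 0.03125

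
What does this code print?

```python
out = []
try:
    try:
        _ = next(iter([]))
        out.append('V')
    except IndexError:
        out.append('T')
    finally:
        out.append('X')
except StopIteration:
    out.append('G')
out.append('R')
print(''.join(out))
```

Execution trace: 'X' (inner finally) → 'G' (outer except StopIteration) → 'R' (after the try/except). Output: XGR

Answer: XGR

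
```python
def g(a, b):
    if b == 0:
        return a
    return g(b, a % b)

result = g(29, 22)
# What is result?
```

g(29, 22) -> g(22, 7) -> g(7, 1) -> g(1, 0) -> 1

Answer: 1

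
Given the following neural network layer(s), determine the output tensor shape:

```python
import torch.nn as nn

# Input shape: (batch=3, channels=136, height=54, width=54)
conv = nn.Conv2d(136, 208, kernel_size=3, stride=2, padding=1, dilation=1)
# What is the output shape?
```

Input: (3, 136, 54, 54) -> Output: (3, 208, 27, 27)

Answer: (3, 208, 27, 27)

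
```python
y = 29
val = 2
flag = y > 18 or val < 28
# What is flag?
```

Trace:
`y = 29` → y = 29
`val = 2` → val = 2
`flag = y > 18 or val < 28` → flag = True
So flag = True

Answer: True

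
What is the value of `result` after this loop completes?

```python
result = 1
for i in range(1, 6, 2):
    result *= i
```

Product of 1, 3, 5, ... up to 5
`result` takes the values: 1 → 3 → 15

Answer: 15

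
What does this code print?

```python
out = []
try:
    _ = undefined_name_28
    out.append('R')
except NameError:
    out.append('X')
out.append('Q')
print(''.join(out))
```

Execution trace: 'X' (except NameError) → 'Q' (after the try/except). Output: XQ

Answer: XQ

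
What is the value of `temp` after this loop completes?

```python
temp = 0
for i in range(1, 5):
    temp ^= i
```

XOR of 1 to 4
`temp` takes the values: 0 → 1 → 3 → 0 → 4

Answer: 4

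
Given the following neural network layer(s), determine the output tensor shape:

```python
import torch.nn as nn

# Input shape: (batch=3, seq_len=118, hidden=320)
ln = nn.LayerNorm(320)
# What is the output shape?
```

Input: (3, 118, 320) -> Output: (3, 118, 320)

Answer: (3, 118, 320)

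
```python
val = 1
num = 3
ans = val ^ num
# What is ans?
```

Trace:
`val = 1` → val = 1
`num = 3` → num = 3
`ans = val ^ num` → ans = 2
So ans = 2

Answer: 2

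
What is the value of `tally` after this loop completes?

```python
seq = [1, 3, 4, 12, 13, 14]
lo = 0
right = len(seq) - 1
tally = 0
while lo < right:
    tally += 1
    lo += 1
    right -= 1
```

Iterations until pointers meet (list length 6)
`tally` takes the values: 0 → 1 → 2 → 3

Answer: 3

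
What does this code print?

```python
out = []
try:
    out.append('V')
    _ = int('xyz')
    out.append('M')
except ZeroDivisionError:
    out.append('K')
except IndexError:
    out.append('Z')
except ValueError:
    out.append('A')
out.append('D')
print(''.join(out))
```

Execution trace: 'V' (try body) → 'A' (except ValueError) → 'D' (after the try/except). Output: VAD

Answer: VAD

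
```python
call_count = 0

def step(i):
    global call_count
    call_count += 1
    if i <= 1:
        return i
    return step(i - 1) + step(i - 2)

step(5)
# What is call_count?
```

Calls(i) = 1 + Calls(i-1) + Calls(i-2); Calls(0)=Calls(1)=1. For i=5 this gives 15.

Answer: 15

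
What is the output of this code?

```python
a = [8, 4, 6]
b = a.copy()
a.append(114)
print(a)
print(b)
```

Key concept: list.copy() creates independent copy.
Step by step:
`a = [8, 4, 6]` → a = [8, 4, 6]
`b = a.copy()` → b = [8, 4, 6]
`a.append(114)` → a = [8, 4, 6, 114]
`print(a)` → prints [8, 4, 6, 114]
`print(b)` → prints [8, 4, 6]

Answer:
[8, 4, 6, 114]
[8, 4, 6]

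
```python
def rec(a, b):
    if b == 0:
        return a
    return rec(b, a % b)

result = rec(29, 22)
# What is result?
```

rec(29, 22) -> rec(22, 7) -> rec(7, 1) -> rec(1, 0) -> 1

Answer: 1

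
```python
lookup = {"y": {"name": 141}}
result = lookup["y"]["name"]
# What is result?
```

Trace:
`lookup = {"y": {"name": 141}}` → lookup = {'y': {'name': 141}}
`result = lookup["y"]["name"]` → result = 141
So result = 141

Answer: 141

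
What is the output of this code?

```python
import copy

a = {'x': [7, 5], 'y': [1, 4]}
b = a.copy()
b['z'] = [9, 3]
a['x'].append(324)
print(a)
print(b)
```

Key concept: shallow copy of dict with mutable values.
Step by step:
`a = {'x': [7, 5], 'y': [1, 4]}` → a = {'x': [7, 5], 'y': [1, 4]}
`b = a.copy()` → b = {'x': [7, 5], 'y': [1, 4]}
`b['z'] = [9, 3]` → b = {'x': [7, 5], 'y': [1, 4], 'z': [9, 3]}
`a['x'].append(324)` → a = {'x': [7, 5, 324], 'y': [1, 4]}; b = {'x': [7, 5, 324], 'y': [1, 4], 'z': [9, 3]}
`print(a)` → prints {'x': [7, 5, 324], 'y': [1, 4]}
`print(b)` → prints {'x': [7, 5, 324], 'y': [1, 4], 'z': [9, 3]}

Answer:
{'x': [7, 5, 324], 'y': [1, 4]}
{'x': [7, 5, 324], 'y': [1, 4], 'z': [9, 3]}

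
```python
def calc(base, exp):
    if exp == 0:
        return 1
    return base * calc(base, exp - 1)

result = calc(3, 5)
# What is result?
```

calc(3, 5) = 3 * 3 * 3 * 3 * 3 = 243

Answer: 243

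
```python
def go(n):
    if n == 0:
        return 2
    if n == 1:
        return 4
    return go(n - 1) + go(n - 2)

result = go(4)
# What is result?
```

Build up from base cases: go(0)=2, go(1)=4, go(2)=6, go(3)=10, go(4)=16

Answer: 16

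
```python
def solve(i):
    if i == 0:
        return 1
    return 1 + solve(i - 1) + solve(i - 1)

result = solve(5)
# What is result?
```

solve(i) = 1 + 2·solve(i-1), solve(0)=1. Closed form: (1+1)·2^5 - 1 = 63.

Answer: 63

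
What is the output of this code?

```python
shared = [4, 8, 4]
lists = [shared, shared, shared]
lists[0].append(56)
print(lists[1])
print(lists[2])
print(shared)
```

Key concept: list of same reference.
Step by step:
`shared = [4, 8, 4]` → shared = [4, 8, 4]
`lists = [shared, shared, shared]` → lists = [[4, 8, 4], [4, 8, 4], [4, 8, 4]]
`lists[0].append(56)` → shared = [4, 8, 4, 56]; lists = [[4, 8, 4, 56], [4, 8, 4, 56], [4, 8, 4, 56]]
`print(lists[1])` → prints [4, 8, 4, 56]
`print(lists[2])` → prints [4, 8, 4, 56]
`print(shared)` → prints [4, 8, 4, 56]

Answer:
[4, 8, 4, 56]
[4, 8, 4, 56]
[4, 8, 4, 56]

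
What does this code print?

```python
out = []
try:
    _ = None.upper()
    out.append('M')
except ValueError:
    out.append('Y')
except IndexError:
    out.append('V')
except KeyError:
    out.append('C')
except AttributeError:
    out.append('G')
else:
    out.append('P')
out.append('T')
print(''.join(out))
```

Execution trace: 'G' (except AttributeError) → 'T' (after the try/except). Output: GT

Answer: GT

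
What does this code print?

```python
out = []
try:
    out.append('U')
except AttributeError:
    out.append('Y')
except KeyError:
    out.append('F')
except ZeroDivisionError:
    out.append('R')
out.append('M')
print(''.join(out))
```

Execution trace: 'U' (try body, no exception) → 'M' (after the try/except). Output: UM

Answer: UM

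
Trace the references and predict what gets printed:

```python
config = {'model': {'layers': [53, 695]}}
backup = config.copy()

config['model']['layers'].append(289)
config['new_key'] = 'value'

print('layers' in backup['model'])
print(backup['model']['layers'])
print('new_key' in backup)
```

Key concept: shallow copy gotcha with nested dict.
Step by step:
`config = {'model': {'layers': [53, 695]}}` → config = {'model': {'layers': [53, 695]}}
`backup = config.copy()` → backup = {'model': {'layers': [53, 695]}}
`config['model']['layers'].append(289)` → config = {'model': {'layers': [53, 695, 289]}}; backup = {'model': {'layers': [53, 695, 289]}}
`config['new_key'] = 'value'` → config = {'model': {'layers': [53, 695, 289]}, 'new_key': 'value'}
`print('layers' in backup['model'])` → prints True
`print(backup['model']['layers'])` → prints [53, 695, 289]
`print('new_key' in backup)` → prints False

Answer:
True
[53, 695, 289]
False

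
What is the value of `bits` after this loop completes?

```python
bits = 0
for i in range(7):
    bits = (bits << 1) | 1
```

Build 7 consecutive 1-bits: 0b1111111
`bits` takes the values: 0 → 1 → 3 → 7 → 15 → 31 → 63 → 127

Answer: 127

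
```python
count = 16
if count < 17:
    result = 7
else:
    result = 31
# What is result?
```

Trace:
`count = 16` → count = 16
`if count < 17: ...` → count < 17 is True → result = 7
So result = 7

Answer: 7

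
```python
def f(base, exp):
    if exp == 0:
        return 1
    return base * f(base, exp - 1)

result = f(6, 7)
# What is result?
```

f(6, 7) = 6 * 6 * 6 * 6 * 6 * 6 * 6 = 279936

Answer: 279936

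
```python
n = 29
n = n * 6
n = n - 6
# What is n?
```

Trace:
`n = 29` → n = 29
`n = n * 6` → n = 174
`n = n - 6` → n = 168
So n = 168

Answer: 168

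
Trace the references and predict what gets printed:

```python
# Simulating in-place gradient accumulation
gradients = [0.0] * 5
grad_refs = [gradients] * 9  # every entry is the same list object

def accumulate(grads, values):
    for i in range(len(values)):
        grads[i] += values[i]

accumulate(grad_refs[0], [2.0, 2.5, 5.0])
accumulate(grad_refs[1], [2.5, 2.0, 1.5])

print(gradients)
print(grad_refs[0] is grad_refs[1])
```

Key concept: gradient accumulation aliasing.
Step by step:
`gradients = [0.0] * 5` → gradients = [0.0, 0.0, 0.0, 0.0, 0.0]
`grad_refs = [gradients] * 9` → grad_refs = [[0.0, 0.0, 0.0, 0.0, 0.0], [0.0, 0.0, 0.0, 0.0, 0.0], [0.0, 0.0, 0.0, 0.0, 0.0], [0.0, 0.0, 0.0, 0.0, 0.0], [0.0, 0.0, 0.0, 0.0, 0.0], [0.0, 0.0, 0.0, 0.0, 0.0], [0.0, 0.0, 0.0, 0.0, 0.0], [0.0, 0.0, 0.0, 0.0, 0.0], [0.0, 0.0, 0.0, 0.0, 0.0]]
`accumulate(grad_refs[0], [2.0, 2.5, 5.0])` → gradients = [2.0, 2.5, 5.0, 0.0, 0.0]; grad_refs = [[2.0, 2.5, 5.0, 0.0, 0.0], [2.0, 2.5, 5.0, 0.0, 0.0], [2.0, 2.5, 5.0, 0.0, 0.0], [2.0, 2.5, 5.0, 0.0, 0.0], [2.0, 2.5, 5.0, 0.0, 0.0], [2.0, 2.5, 5.0, 0.0, 0.0], [2.0, 2.5, 5.0, 0.0, 0.0], [2.0, 2.5, 5.0, 0.0, 0.0], [2.0, 2.5, 5.0, 0.0, 0.0]]
`accumulate(grad_refs[1], [2.5, 2.0, 1.5])` → gradients = [4.5, 4.5, 6.5, 0.0, 0.0]; grad_refs = [[4.5, 4.5, 6.5, 0.0, 0.0], [4.5, 4.5, 6.5, 0.0, 0.0], [4.5, 4.5, 6.5, 0.0, 0.0], [4.5, 4.5, 6.5, 0.0, 0.0], [4.5, 4.5, 6.5, 0.0, 0.0], [4.5, 4.5, 6.5, 0.0, 0.0], [4.5, 4.5, 6.5, 0.0, 0.0], [4.5, 4.5, 6.5, 0.0, 0.0], [4.5, 4.5, 6.5, 0.0, 0.0]]
`print(gradients)` → prints [4.5, 4.5, 6.5, 0.0, 0.0]
`print(grad_refs[0] is grad_refs[1])` → prints True

Answer:
[4.5, 4.5, 6.5, 0.0, 0.0]
True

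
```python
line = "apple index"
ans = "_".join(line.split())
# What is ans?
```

Trace:
`line = "apple index"` → line = 'apple index'
`ans = "_".join(line.split())` → ans = 'apple_index'
So ans = 'apple_index'

Answer: 'apple_index'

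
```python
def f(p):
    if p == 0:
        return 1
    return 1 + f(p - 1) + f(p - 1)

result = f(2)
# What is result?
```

f(p) = 1 + 2·f(p-1), f(0)=1. Closed form: (1+1)·2^2 - 1 = 7.

Answer: 7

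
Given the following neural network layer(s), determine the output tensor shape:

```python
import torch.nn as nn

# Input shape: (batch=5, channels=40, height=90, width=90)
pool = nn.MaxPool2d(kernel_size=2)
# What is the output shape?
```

Input: (5, 40, 90, 90) -> Output: (5, 40, 45, 45)

Answer: (5, 40, 45, 45)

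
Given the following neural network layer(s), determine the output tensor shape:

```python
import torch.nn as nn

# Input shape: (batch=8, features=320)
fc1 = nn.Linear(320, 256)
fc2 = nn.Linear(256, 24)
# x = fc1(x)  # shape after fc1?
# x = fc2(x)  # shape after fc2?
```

Input: (8, 320) -> after fc1: (8, 256) -> Output: (8, 24)

Answer: (8, 24)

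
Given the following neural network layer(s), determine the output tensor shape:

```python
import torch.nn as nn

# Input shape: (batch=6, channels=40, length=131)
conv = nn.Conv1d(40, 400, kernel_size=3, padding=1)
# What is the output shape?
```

Input: (6, 40, 131) -> Output: (6, 400, 131)

Answer: (6, 400, 131)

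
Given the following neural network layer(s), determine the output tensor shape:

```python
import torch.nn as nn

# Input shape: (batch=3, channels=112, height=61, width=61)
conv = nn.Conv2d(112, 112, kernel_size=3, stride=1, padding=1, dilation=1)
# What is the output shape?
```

Input: (3, 112, 61, 61) -> Output: (3, 112, 61, 61)

Answer: (3, 112, 61, 61)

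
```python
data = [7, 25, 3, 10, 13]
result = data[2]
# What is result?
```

Trace:
`data = [7, 25, 3, 10, 13]` → data = [7, 25, 3, 10, 13]
`result = data[2]` → result = 3
So result = 3

Answer: 3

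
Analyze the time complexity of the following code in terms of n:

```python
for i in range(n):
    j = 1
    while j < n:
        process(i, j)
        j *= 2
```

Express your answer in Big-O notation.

This is Linear outer loop, logarithmic inner loop. Time complexity: O(n log n).

Answer: O(n log n)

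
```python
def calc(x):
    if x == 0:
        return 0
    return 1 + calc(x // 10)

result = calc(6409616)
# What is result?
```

Count of digits of 6409616: 7

Answer: 7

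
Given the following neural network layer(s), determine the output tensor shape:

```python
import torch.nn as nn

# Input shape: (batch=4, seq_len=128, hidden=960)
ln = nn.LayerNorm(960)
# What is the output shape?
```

Input: (4, 128, 960) -> Output: (4, 128, 960)

Answer: (4, 128, 960)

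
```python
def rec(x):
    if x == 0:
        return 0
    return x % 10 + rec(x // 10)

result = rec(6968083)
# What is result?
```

Sum of digits of 6968083: 3 + 8 + 0 + 8 + 6 + 9 + 6 = 40

Answer: 40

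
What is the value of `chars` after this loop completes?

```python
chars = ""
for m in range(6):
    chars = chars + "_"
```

Repeat '_' 6 times
`chars` takes the values: "" → "_" → "__" → "___" → "____" → "_____" → "______"

Answer: "______"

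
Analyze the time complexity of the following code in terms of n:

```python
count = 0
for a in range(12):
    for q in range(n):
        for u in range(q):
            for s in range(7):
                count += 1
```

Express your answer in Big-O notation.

Each loop level contributes: 1 × n × n × 1. Multiplying the contributions gives O(n^2).

Answer: O(n^2)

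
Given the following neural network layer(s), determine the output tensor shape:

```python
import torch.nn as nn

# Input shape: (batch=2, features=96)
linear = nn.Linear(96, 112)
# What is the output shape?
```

Input: (2, 96) -> Output: (2, 112)

Answer: (2, 112)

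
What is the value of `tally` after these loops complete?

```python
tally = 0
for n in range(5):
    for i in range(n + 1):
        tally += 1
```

Triangle: 1 + 2 + ... + 5
`tally` takes the values: 0 → 1 → 2 → 3 → 4 → 5 → 6 → 7 → 8 → 9 → 10 → 11 → 12 → 13 → 14 → 15

Answer: 15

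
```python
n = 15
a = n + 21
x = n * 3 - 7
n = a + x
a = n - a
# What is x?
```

Trace:
`n = 15` → n = 15
`a = n + 21` → a = 36
`x = n * 3 - 7` → x = 38
`n = a + x` → n = 74
`a = n - a` → a = 38
So x = 38

Answer: 38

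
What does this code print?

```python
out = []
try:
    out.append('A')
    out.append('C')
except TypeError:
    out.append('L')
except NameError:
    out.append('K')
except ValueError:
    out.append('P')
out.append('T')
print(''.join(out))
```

Execution trace: 'A' (try body) → 'C' (try body, no exception) → 'T' (after the try/except). Output: ACT

Answer: ACT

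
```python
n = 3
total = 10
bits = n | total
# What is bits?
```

Trace:
`n = 3` → n = 3
`total = 10` → total = 10
`bits = n | total` → bits = 11
So bits = 11

Answer: 11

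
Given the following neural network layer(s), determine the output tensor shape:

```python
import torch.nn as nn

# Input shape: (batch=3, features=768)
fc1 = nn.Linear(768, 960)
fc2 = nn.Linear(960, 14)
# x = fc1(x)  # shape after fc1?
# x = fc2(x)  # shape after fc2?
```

Input: (3, 768) -> after fc1: (3, 960) -> Output: (3, 14)

Answer: (3, 14)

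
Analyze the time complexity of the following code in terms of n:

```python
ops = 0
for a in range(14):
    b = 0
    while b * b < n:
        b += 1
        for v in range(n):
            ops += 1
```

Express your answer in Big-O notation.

Each loop level contributes: 1 × √n × n. Multiplying the contributions gives O(n√n).

Answer: O(n√n)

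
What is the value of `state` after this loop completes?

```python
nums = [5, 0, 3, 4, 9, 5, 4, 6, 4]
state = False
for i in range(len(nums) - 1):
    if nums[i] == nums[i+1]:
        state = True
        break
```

Check consecutive duplicates in [5, 0, 3, 4, 9, 5, 4, 6, 4]
`state` takes the values: False

Answer: False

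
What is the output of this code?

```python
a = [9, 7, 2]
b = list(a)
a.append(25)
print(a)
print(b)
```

Key concept: list() constructor creates copy.
Step by step:
`a = [9, 7, 2]` → a = [9, 7, 2]
`b = list(a)` → b = [9, 7, 2]
`a.append(25)` → a = [9, 7, 2, 25]
`print(a)` → prints [9, 7, 2, 25]
`print(b)` → prints [9, 7, 2]

Answer:
[9, 7, 2, 25]
[9, 7, 2]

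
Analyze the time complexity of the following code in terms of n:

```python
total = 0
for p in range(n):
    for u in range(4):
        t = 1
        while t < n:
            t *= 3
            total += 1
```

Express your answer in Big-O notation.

Each loop level contributes: n × 1 × log n. Multiplying the contributions gives O(n log n).

Answer: O(n log n)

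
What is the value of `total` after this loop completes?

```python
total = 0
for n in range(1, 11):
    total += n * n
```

Sum of squares 1² to 10² = 385
`total` takes the values: 0 → 1 → 5 → 14 → 30 → 55 → 91 → 140 → 204 → 285 → 385

Answer: 385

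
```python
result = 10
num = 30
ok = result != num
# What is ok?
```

Trace:
`result = 10` → result = 10
`num = 30` → num = 30
`ok = result != num` → ok = True
So ok = True

Answer: True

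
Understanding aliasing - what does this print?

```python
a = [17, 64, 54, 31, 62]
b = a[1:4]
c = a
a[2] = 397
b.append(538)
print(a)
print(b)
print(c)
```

Key concept: slice vs alias.
Step by step:
`a = [17, 64, 54, 31, 62]` → a = [17, 64, 54, 31, 62]
`b = a[1:4]` → b = [64, 54, 31]
`c = a` → c = [17, 64, 54, 31, 62] (same object as a)
`a[2] = 397` → a = [17, 64, 397, 31, 62] (same object as c); c = [17, 64, 397, 31, 62] (same object as a)
`b.append(538)` → b = [64, 54, 31, 538]
`print(a)` → prints [17, 64, 397, 31, 62]
`print(b)` → prints [64, 54, 31, 538]
`print(c)` → prints [17, 64, 397, 31, 62]

Answer:
[17, 64, 397, 31, 62]
[64, 54, 31, 538]
[17, 64, 397, 31, 62]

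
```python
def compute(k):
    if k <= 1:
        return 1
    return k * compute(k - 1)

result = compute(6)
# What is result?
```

compute(6) = 6 * 5 * 4 * 3 * 2 * 1 = 720

Answer: 720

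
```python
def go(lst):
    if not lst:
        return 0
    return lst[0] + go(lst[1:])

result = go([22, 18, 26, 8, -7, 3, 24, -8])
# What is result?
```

22 + 18 + 26 + 8 + (-7) + 3 + 24 + (-8) + 0 = 86

Answer: 86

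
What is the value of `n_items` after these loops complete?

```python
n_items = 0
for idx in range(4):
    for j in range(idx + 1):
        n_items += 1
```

Triangle: 1 + 2 + ... + 4
`n_items` takes the values: 0 → 1 → 2 → 3 → 4 → 5 → 6 → 7 → 8 → 9 → 10

Answer: 10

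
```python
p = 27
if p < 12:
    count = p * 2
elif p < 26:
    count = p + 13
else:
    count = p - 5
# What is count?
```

Trace:
`p = 27` → p = 27
`if p < 12: ...` → p < 12 is False, p < 26 is False, take else branch → count = 22
So count = 22

Answer: 22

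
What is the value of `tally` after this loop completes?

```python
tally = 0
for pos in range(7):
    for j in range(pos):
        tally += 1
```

Triangle number: 0+1+2+...+6
`tally` takes the values: 0 → 1 → 2 → 3 → 4 → 5 → 6 → 7 → 8 → 9 → 10 → 11 → 12 → 13 → 14 → 15 → 16 → 17 → 18 → 19 → 20 → 21

Answer: 21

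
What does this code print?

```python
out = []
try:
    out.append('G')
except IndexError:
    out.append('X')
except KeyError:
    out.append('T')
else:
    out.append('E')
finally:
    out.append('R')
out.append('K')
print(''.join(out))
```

Execution trace: 'G' (try body, no exception) → 'E' (else) → 'R' (finally) → 'K' (after the try/except). Output: GERK

Answer: GERK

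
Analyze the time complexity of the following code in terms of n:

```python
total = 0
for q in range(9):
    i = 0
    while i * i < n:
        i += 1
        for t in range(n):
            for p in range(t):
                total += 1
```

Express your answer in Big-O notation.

Each loop level contributes: 1 × √n × n × n. Multiplying the contributions gives O(n^2√n).

Answer: O(n^2√n)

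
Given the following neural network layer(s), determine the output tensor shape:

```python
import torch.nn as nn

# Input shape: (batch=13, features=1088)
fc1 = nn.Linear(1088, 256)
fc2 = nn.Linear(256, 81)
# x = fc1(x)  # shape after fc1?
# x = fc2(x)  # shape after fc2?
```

Input: (13, 1088) -> after fc1: (13, 256) -> Output: (13, 81)

Answer: (13, 81)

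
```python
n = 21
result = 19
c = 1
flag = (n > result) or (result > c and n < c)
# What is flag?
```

Trace:
`n = 21` → n = 21
`result = 19` → result = 19
`c = 1` → c = 1
`flag = (n > result) or (result > c and n < c)` → flag = True
So flag = True

Answer: True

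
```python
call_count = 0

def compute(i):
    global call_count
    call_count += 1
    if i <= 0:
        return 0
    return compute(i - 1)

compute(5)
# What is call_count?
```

Linear recursion stepping by 1: 6 calls from i=5 down to ≤0.

Answer: 6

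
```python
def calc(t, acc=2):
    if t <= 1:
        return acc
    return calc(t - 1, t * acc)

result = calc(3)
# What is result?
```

Accumulator trace (n, acc): (3, 2) -> (2, 6) -> (1, 12) -> return 12

Answer: 12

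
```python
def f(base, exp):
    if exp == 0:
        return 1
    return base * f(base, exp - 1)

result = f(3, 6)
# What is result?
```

f(3, 6) = 3 * 3 * 3 * 3 * 3 * 3 = 729

Answer: 729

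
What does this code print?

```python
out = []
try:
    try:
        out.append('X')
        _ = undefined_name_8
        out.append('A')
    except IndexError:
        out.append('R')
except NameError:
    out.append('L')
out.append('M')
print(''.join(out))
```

Execution trace: 'X' (try body) → 'L' (outer except NameError) → 'M' (after the try/except). Output: XLM

Answer: XLM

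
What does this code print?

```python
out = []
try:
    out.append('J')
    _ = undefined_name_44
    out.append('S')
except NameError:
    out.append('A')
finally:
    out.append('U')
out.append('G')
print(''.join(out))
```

Execution trace: 'J' (try body) → 'A' (except NameError) → 'U' (finally) → 'G' (after the try/except). Output: JAUG

Answer: JAUG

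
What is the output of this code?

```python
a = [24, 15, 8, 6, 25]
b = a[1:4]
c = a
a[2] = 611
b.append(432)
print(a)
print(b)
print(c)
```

Key concept: slice vs alias.
Step by step:
`a = [24, 15, 8, 6, 25]` → a = [24, 15, 8, 6, 25]
`b = a[1:4]` → b = [15, 8, 6]
`c = a` → c = [24, 15, 8, 6, 25] (same object as a)
`a[2] = 611` → a = [24, 15, 611, 6, 25] (same object as c); c = [24, 15, 611, 6, 25] (same object as a)
`b.append(432)` → b = [15, 8, 6, 432]
`print(a)` → prints [24, 15, 611, 6, 25]
`print(b)` → prints [15, 8, 6, 432]
`print(c)` → prints [24, 15, 611, 6, 25]

Answer:
[24, 15, 611, 6, 25]
[15, 8, 6, 432]
[24, 15, 611, 6, 25]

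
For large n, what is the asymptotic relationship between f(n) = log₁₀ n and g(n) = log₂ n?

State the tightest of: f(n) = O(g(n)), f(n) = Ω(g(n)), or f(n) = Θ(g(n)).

log₁₀ n vs log₂ n: f(n) = Θ(g(n)) — they are asymptotically equivalent (log bases differ by a constant factor).

Answer: f(n) = Θ(g(n)) — they are asymptotically equivalent (log bases differ by a constant factor).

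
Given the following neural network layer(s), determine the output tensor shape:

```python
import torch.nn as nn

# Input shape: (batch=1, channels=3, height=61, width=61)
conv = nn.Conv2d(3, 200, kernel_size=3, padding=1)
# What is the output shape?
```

Input: (1, 3, 61, 61) -> Output: (1, 200, 61, 61)

Answer: (1, 200, 61, 61)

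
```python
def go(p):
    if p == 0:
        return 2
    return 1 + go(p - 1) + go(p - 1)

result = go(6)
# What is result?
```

go(p) = 1 + 2·go(p-1), go(0)=2. Closed form: (2+1)·2^6 - 1 = 191.

Answer: 191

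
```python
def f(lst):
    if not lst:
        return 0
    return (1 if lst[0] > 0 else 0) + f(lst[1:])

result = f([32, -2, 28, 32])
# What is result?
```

Count of positive elements in [32, -2, 28, 32] = 3

Answer: 3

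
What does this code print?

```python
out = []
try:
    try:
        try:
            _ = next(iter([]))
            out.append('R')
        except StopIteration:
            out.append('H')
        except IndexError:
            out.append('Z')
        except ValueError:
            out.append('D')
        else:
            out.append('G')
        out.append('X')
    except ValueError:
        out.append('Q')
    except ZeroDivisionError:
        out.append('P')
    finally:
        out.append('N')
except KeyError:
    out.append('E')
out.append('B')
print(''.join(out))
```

Execution trace: 'H' (inner except StopIteration) → 'X' (try body, no exception) → 'N' (finally) → 'B' (after the try/except). Output: HXNB

Answer: HXNB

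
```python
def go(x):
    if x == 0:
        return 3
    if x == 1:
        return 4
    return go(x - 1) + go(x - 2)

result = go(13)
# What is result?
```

Build up from base cases: go(0)=3, go(1)=4, go(2)=7, go(3)=11, go(4)=18, go(5)=29, go(6)=47, ..., go(13)=1364

Answer: 1364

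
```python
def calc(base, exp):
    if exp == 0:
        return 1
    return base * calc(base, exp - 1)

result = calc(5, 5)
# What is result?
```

calc(5, 5) = 5 * 5 * 5 * 5 * 5 = 3125

Answer: 3125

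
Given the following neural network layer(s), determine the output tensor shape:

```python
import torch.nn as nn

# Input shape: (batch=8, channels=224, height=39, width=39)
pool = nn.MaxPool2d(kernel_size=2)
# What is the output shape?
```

Input: (8, 224, 39, 39) -> Output: (8, 224, 19, 19)

Answer: (8, 224, 19, 19)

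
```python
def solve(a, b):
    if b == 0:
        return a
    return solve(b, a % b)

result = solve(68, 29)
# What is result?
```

solve(68, 29) -> solve(29, 10) -> solve(10, 9) -> solve(9, 1) -> solve(1, 0) -> 1

Answer: 1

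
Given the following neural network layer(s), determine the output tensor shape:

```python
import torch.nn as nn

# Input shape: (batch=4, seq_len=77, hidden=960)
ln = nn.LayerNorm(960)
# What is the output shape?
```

Input: (4, 77, 960) -> Output: (4, 77, 960)

Answer: (4, 77, 960)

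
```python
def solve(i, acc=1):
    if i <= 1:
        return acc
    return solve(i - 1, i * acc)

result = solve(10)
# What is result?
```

Accumulator trace (n, acc): (10, 1) -> (9, 10) -> (8, 90) -> (7, 720) -> (6, 5040) -> (5, 30240) -> (4, 151200) -> (3, 604800) -> (2, 1814400) -> (1, 3628800) -> return 3628800

Answer: 3628800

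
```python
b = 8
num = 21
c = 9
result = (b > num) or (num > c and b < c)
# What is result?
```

Trace:
`b = 8` → b = 8
`num = 21` → num = 21
`c = 9` → c = 9
`result = (b > num) or (num > c and b < c)` → result = True
So result = True

Answer: True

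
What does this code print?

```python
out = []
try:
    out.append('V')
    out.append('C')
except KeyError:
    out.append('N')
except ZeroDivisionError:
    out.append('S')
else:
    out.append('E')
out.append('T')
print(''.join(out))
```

Execution trace: 'V' (try body) → 'C' (try body, no exception) → 'E' (else) → 'T' (after the try/except). Output: VCET

Answer: VCET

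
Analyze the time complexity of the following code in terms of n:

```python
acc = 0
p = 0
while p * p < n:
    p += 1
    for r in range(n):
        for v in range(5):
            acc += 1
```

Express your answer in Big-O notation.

Each loop level contributes: √n × n × 1. Multiplying the contributions gives O(n√n).

Answer: O(n√n)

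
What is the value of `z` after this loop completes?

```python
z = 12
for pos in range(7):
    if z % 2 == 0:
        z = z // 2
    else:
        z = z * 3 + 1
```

Collatz-style transformation from 12
`z` takes the values: 12 → 6 → 3 → 10 → 5 → 16 → 8 → 4

Answer: 4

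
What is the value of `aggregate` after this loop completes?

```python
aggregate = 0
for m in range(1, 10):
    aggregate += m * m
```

Sum of squares 1² to 9² = 285
`aggregate` takes the values: 0 → 1 → 5 → 14 → 30 → 55 → 91 → 140 → 204 → 285

Answer: 285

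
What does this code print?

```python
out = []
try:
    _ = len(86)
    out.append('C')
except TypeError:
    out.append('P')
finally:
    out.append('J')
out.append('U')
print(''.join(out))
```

Execution trace: 'P' (except TypeError) → 'J' (finally) → 'U' (after the try/except). Output: PJU

Answer: PJU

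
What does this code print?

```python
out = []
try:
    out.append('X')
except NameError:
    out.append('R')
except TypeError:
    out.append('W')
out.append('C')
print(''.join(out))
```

Execution trace: 'X' (try body, no exception) → 'C' (after the try/except). Output: XC

Answer: XC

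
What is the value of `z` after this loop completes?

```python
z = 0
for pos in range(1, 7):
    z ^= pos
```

XOR of 1 to 6
`z` takes the values: 0 → 1 → 3 → 0 → 4 → 1 → 7

Answer: 7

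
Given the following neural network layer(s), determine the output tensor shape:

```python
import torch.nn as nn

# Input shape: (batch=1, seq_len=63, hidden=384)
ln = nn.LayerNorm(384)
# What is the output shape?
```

Input: (1, 63, 384) -> Output: (1, 63, 384)

Answer: (1, 63, 384)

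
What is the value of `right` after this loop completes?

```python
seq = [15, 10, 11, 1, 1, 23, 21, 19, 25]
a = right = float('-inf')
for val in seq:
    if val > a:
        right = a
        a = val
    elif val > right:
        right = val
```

Second largest (with repeats) in [15, 10, 11, 1, 1, 23, 21, 19, 25]
`right` takes the values: -inf → 10 → 11 → 15 → 21 → 23

Answer: 23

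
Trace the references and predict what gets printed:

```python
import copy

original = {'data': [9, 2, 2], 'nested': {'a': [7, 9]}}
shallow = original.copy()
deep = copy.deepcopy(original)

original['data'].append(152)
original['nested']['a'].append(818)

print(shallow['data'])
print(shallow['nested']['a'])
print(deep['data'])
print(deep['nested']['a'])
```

Key concept: comparing shallow vs deep copy.
Step by step:
`original = {'data': [9, 2, 2], 'nested': {'a': [7, 9]}}` → original = {'data': [9, 2, 2], 'nested': {'a': [7, 9]}}
`shallow = original.copy()` → shallow = {'data': [9, 2, 2], 'nested': {'a': [7, 9]}}
`deep = copy.deepcopy(original)` → deep = {'data': [9, 2, 2], 'nested': {'a': [7, 9]}}
`original['data'].append(152)` → original = {'data': [9, 2, 2, 152], 'nested': {'a': [7, 9]}}; shallow = {'data': [9, 2, 2, 152], 'nested': {'a': [7, 9]}}
`original['nested']['a'].append(818)` → original = {'data': [9, 2, 2, 152], 'nested': {'a': [7, 9, 818]}}; shallow = {'data': [9, 2, 2, 152], 'nested': {'a': [7, 9, 818]}}
`print(shallow['data'])` → prints [9, 2, 2, 152]
`print(shallow['nested']['a'])` → prints [7, 9, 818]
`print(deep['data'])` → prints [9, 2, 2]
`print(deep['nested']['a'])` → prints [7, 9]

Answer:
[9, 2, 2, 152]
[7, 9, 818]
[9, 2, 2]
[7, 9]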